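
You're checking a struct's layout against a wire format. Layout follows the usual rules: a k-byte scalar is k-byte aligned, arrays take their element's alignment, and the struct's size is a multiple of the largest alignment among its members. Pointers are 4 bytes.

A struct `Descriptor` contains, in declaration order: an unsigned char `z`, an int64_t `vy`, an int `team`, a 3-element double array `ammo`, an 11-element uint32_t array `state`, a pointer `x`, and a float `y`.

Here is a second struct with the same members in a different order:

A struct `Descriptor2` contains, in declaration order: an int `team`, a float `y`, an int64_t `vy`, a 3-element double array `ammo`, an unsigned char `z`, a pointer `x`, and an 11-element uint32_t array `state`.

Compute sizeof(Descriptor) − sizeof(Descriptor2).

8

z at 0 (size 1, align 1) → ends 1
pad 7 to align 8 for vy
vy at 8 (size 8, align 8) → ends 16
team at 16 (size 4, align 4) → ends 20
pad 4 to align 8 for ammo
ammo at 24 (size 24, align 8) → ends 48
state at 48 (size 44, align 4) → ends 92
x at 92 (size 4, align 4) → ends 96
y at 96 (size 4, align 4) → ends 100
tail pad 4 to reach multiple of 8
total 104 bytes, alignment 8
— Descriptor2 —
team at 0 (size 4, align 4) → ends 4
y at 4 (size 4, align 4) → ends 8
vy at 8 (size 8, align 8) → ends 16
ammo at 16 (size 24, align 8) → ends 40
z at 40 (size 1, align 1) → ends 41
pad 3 to align 4 for x
x at 44 (size 4, align 4) → ends 48
state at 48 (size 44, align 4) → ends 92
tail pad 4 to reach multiple of 8
total 96 bytes, alignment 8
104 − 96 = 8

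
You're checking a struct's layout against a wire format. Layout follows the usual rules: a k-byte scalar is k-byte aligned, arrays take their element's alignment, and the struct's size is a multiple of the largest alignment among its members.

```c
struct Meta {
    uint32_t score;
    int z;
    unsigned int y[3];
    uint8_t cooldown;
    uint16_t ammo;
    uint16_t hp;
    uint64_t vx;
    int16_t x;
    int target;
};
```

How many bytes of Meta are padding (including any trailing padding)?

9

@0: score [4B, align 4] → 4
@4: z [4B, align 4] → 8
@8: y [12B, align 4] → 20
@20: cooldown [1B, align 1] → 21
+1 pad (align 2)
@22: ammo [2B, align 2] → 24
@24: hp [2B, align 2] → 26
+6 pad (align 8)
@32: vx [8B, align 8] → 40
@40: x [2B, align 2] → 42
+2 pad (align 4)
@44: target [4B, align 4] → 48
size 48, align 8
data bytes 39, size 48 → padding 9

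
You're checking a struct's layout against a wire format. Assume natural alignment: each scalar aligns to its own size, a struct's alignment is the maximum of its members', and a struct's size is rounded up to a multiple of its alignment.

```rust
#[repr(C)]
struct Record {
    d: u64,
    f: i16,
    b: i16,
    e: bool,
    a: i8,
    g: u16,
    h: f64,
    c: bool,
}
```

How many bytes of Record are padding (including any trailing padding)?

7

0..8  d  (8B, 8-aligned)
8..10  f  (2B, 2-aligned)
10..12  b  (2B, 2-aligned)
12..13  e  (1B, 1-aligned)
13..14  a  (1B, 1-aligned)
14..16  g  (2B, 2-aligned)
16..24  h  (8B, 8-aligned)
24..25  c  (1B, 1-aligned)
25..32  -- tail padding (7B)
sizeof = 32, alignof = 8
data bytes 25, size 32 → padding 7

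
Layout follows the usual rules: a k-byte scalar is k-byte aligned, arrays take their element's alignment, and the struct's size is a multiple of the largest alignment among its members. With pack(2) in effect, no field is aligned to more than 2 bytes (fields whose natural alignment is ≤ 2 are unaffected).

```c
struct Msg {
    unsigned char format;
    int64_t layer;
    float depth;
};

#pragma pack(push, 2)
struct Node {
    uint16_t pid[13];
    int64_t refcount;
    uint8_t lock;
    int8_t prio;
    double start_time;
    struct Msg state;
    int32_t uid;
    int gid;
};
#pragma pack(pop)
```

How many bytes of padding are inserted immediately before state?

0

Msg: 0..1  format  (1B, 1-aligned); 1..8  -- padding (7B); 8..16  layer  (8B, 8-aligned); 16..20  depth  (4B, 4-aligned); 20..24  -- tail padding (4B); sizeof = 24, alignof = 8
0..26  pid  (26B, 2-aligned)
26..34  refcount  (8B, 2-aligned)
34..35  lock  (1B, 1-aligned)
35..36  prio  (1B, 1-aligned)
36..44  start_time  (8B, 2-aligned)
44..68  state  (24B, 2-aligned)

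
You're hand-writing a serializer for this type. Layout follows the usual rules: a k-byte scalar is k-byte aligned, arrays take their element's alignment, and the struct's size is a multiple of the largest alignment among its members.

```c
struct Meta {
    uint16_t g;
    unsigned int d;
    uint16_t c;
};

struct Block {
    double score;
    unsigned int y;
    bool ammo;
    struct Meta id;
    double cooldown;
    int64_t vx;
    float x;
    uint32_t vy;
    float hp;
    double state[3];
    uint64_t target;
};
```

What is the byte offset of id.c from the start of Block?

Meta: g at 0 (size 2, align 2) → ends 2; pad 2 to align 4 for d; d at 4 (size 4, align 4) → ends 8; c at 8 (size 2, align 2) → ends 10; tail pad 2 to reach multiple of 4; total 12 bytes, alignment 4
score at 0 (size 8, align 8) → ends 8
y at 8 (size 4, align 4) → ends 12
ammo at 12 (size 1, align 1) → ends 13
pad 3 to align 4 for id
id at 16 (size 12, align 4) → ends 28
within Meta: c at 8
16 + 8 = 24

24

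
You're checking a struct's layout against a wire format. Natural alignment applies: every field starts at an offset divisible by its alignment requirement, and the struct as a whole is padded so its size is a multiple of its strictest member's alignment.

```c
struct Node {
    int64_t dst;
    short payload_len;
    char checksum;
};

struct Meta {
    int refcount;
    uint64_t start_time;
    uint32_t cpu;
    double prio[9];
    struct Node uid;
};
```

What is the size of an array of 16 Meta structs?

1792

Node: 0..8  dst  (8B, 8-aligned); 8..10  payload_len  (2B, 2-aligned); 10..11  checksum  (1B, 1-aligned); 11..16  -- tail padding (5B); sizeof = 16, alignof = 8
0..4  refcount  (4B, 4-aligned)
4..8  -- padding (4B)
8..16  start_time  (8B, 8-aligned)
16..20  cpu  (4B, 4-aligned)
20..24  -- padding (4B)
24..96  prio  (72B, 8-aligned)
96..112  uid  (16B, 8-aligned)
sizeof = 112, alignof = 8
array of 16: 16 × 112 = 1792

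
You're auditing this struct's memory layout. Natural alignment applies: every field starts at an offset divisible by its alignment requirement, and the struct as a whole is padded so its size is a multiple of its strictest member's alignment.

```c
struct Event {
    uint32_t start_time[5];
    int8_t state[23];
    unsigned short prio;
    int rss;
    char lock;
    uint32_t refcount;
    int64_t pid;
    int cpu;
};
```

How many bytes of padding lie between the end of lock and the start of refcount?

start_time at 0 (size 20, align 4) → ends 20
state at 20 (size 23, align 1) → ends 43
pad 1 to align 2 for prio
prio at 44 (size 2, align 2) → ends 46
pad 2 to align 4 for rss
rss at 48 (size 4, align 4) → ends 52
lock at 52 (size 1, align 1) → ends 53
pad 3 to align 4 for refcount
refcount at 56 (size 4, align 4) → ends 60

3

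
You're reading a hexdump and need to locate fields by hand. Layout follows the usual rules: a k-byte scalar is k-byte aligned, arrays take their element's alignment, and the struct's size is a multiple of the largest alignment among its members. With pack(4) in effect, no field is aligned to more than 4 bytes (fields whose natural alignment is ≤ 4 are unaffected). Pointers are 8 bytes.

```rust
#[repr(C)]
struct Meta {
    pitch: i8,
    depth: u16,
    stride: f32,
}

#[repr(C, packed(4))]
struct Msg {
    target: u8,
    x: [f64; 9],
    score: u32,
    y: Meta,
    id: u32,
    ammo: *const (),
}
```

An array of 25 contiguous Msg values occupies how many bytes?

Meta: 0..1  pitch  (1B, 1-aligned); 1..2  -- padding (1B); 2..4  depth  (2B, 2-aligned); 4..8  stride  (4B, 4-aligned); sizeof = 8, alignof = 4
0..1  target  (1B, 1-aligned)
1..4  -- padding (3B)
4..76  x  (72B, 4-aligned)
76..80  score  (4B, 4-aligned)
80..88  y  (8B, 4-aligned)
88..92  id  (4B, 4-aligned)
92..100  ammo  (8B, 4-aligned)
sizeof = 100, alignof = 4
array of 25: 25 × 100 = 2500

2500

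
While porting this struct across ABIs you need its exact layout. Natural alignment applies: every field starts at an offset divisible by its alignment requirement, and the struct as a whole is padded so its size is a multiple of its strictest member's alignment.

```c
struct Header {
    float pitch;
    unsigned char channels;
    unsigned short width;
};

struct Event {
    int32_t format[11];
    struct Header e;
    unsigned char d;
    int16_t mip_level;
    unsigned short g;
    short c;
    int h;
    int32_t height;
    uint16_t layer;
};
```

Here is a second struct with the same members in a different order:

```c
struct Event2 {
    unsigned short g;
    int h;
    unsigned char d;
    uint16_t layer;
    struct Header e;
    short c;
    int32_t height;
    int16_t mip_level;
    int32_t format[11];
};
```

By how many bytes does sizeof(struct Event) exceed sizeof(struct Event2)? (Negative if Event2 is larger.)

-4

Header: pitch at 0 (size 4, align 4) → ends 4; channels at 4 (size 1, align 1) → ends 5; pad 1 to align 2 for width; width at 6 (size 2, align 2) → ends 8; total 8 bytes, alignment 4
format at 0 (size 44, align 4) → ends 44
e at 44 (size 8, align 4) → ends 52
d at 52 (size 1, align 1) → ends 53
pad 1 to align 2 for mip_level
mip_level at 54 (size 2, align 2) → ends 56
g at 56 (size 2, align 2) → ends 58
c at 58 (size 2, align 2) → ends 60
h at 60 (size 4, align 4) → ends 64
height at 64 (size 4, align 4) → ends 68
layer at 68 (size 2, align 2) → ends 70
tail pad 2 to reach multiple of 4
total 72 bytes, alignment 4
— Event2 —
g at 0 (size 2, align 2) → ends 2
pad 2 to align 4 for h
h at 4 (size 4, align 4) → ends 8
d at 8 (size 1, align 1) → ends 9
pad 1 to align 2 for layer
layer at 10 (size 2, align 2) → ends 12
e at 12 (size 8, align 4) → ends 20
c at 20 (size 2, align 2) → ends 22
pad 2 to align 4 for height
height at 24 (size 4, align 4) → ends 28
mip_level at 28 (size 2, align 2) → ends 30
pad 2 to align 4 for format
format at 32 (size 44, align 4) → ends 76
total 76 bytes, alignment 4
72 − 76 = -4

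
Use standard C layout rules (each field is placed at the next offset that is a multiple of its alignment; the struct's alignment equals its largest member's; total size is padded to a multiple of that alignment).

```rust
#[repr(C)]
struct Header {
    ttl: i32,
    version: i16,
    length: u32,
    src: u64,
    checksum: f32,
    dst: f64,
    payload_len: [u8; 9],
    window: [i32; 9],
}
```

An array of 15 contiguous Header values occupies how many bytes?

1320

0..4  ttl  (4B, 4-aligned)
4..6  version  (2B, 2-aligned)
6..8  -- padding (2B)
8..12  length  (4B, 4-aligned)
12..16  -- padding (4B)
16..24  src  (8B, 8-aligned)
24..28  checksum  (4B, 4-aligned)
28..32  -- padding (4B)
32..40  dst  (8B, 8-aligned)
40..49  payload_len  (9B, 1-aligned)
49..52  -- padding (3B)
52..88  window  (36B, 4-aligned)
sizeof = 88, alignof = 8
array of 15: 15 × 88 = 1320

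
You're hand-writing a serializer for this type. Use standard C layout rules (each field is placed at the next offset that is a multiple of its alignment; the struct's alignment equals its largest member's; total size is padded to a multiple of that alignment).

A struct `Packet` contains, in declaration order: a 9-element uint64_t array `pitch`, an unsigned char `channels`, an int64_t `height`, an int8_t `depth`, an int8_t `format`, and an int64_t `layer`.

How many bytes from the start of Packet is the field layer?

@0: pitch [72B, align 8] → 72
@72: channels [1B, align 1] → 73
+7 pad (align 8)
@80: height [8B, align 8] → 88
@88: depth [1B, align 1] → 89
@89: format [1B, align 1] → 90
+6 pad (align 8)
@96: layer [8B, align 8] → 104

96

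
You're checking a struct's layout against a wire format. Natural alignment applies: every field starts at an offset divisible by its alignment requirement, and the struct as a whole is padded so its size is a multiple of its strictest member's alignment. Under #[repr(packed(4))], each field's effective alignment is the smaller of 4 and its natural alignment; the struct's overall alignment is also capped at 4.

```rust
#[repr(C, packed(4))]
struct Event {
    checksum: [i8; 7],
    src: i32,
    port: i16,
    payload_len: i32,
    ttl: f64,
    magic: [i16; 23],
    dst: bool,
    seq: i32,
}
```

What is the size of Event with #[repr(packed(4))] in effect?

80

@0: checksum [7B, align 1] → 7
+1 pad (align 4)
@8: src [4B, align 4] → 12
@12: port [2B, align 2] → 14
+2 pad (align 4)
@16: payload_len [4B, align 4] → 20
@20: ttl [8B, align 4] → 28
@28: magic [46B, align 2] → 74
@74: dst [1B, align 1] → 75
+1 pad (align 4)
@76: seq [4B, align 4] → 80
size 80, align 4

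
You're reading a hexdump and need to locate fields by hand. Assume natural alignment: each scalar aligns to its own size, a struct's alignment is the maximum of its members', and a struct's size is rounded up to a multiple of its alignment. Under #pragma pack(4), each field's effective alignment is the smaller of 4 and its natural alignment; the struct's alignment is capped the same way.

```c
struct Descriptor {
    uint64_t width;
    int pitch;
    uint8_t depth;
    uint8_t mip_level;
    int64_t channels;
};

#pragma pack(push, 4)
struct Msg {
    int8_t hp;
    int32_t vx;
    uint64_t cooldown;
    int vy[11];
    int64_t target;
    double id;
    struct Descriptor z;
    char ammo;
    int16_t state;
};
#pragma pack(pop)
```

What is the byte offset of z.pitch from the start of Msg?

84

Descriptor: width at 0 (size 8, align 8) → ends 8; pitch at 8 (size 4, align 4) → ends 12; depth at 12 (size 1, align 1) → ends 13; mip_level at 13 (size 1, align 1) → ends 14; pad 2 to align 8 for channels; channels at 16 (size 8, align 8) → ends 24; total 24 bytes, alignment 8
hp at 0 (size 1, align 1) → ends 1
pad 3 to align 4 for vx
vx at 4 (size 4, align 4) → ends 8
cooldown at 8 (size 8, align 4) → ends 16
vy at 16 (size 44, align 4) → ends 60
target at 60 (size 8, align 4) → ends 68
id at 68 (size 8, align 4) → ends 76
z at 76 (size 24, align 4) → ends 100
within Descriptor: pitch at 8
76 + 8 = 84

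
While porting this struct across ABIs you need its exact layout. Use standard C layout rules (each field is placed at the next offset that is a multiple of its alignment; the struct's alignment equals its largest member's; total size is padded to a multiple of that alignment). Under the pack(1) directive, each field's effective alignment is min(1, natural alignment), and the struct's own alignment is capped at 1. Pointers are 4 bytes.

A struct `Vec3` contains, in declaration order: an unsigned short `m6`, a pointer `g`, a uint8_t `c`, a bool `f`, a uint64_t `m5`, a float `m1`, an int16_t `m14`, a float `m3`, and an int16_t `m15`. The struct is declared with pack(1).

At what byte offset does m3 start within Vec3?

m6 at 0 (size 2, align 1) → ends 2
g at 2 (size 4, align 1) → ends 6
c at 6 (size 1, align 1) → ends 7
f at 7 (size 1, align 1) → ends 8
m5 at 8 (size 8, align 1) → ends 16
m1 at 16 (size 4, align 1) → ends 20
m14 at 20 (size 2, align 1) → ends 22
m3 at 22 (size 4, align 1) → ends 26

22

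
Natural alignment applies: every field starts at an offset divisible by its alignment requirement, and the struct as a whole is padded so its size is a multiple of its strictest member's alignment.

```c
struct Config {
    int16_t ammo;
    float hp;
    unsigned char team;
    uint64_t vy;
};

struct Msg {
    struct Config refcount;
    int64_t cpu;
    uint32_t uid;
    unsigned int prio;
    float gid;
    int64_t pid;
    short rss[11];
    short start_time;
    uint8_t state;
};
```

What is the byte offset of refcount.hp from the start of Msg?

4

Config: @0: ammo [2B, align 2] → 2; +2 pad (align 4); @4: hp [4B, align 4] → 8; @8: team [1B, align 1] → 9; +7 pad (align 8); @16: vy [8B, align 8] → 24; size 24, align 8
@0: refcount [24B, align 8] → 24
within Config: hp at 4
0 + 4 = 4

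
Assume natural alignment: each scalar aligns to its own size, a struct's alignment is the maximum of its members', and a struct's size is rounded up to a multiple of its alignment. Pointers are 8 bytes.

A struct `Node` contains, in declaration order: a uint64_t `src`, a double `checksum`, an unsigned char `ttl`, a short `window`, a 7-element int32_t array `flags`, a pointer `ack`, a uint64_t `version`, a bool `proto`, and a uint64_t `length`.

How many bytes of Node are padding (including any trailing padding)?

8

@0: src [8B, align 8] → 8
@8: checksum [8B, align 8] → 16
@16: ttl [1B, align 1] → 17
+1 pad (align 2)
@18: window [2B, align 2] → 20
@20: flags [28B, align 4] → 48
@48: ack [8B, align 8] → 56
@56: version [8B, align 8] → 64
@64: proto [1B, align 1] → 65
+7 pad (align 8)
@72: length [8B, align 8] → 80
size 80, align 8
data bytes 72, size 80 → padding 8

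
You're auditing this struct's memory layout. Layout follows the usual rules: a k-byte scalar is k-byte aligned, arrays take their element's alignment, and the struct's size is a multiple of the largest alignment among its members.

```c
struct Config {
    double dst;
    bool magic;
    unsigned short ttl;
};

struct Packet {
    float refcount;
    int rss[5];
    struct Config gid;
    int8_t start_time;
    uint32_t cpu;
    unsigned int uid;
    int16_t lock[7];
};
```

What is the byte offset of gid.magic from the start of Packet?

Config: @0: dst [8B, align 8] → 8; @8: magic [1B, align 1] → 9; +1 pad (align 2); @10: ttl [2B, align 2] → 12; +4 tail pad (align 8); size 16, align 8
@0: refcount [4B, align 4] → 4
@4: rss [20B, align 4] → 24
@24: gid [16B, align 8] → 40
within Config: magic at 8
24 + 8 = 32

32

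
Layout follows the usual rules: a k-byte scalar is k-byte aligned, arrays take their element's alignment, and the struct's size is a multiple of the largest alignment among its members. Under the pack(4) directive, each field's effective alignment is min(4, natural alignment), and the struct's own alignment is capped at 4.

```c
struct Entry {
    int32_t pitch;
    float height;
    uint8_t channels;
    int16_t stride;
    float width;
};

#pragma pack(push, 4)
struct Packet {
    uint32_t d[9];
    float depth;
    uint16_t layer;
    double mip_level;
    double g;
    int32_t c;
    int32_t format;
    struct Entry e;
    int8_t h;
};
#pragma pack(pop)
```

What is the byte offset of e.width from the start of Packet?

80

Entry: @0: pitch [4B, align 4] → 4; @4: height [4B, align 4] → 8; @8: channels [1B, align 1] → 9; +1 pad (align 2); @10: stride [2B, align 2] → 12; @12: width [4B, align 4] → 16; size 16, align 4
@0: d [36B, align 4] → 36
@36: depth [4B, align 4] → 40
@40: layer [2B, align 2] → 42
+2 pad (align 4)
@44: mip_level [8B, align 4] → 52
@52: g [8B, align 4] → 60
@60: c [4B, align 4] → 64
@64: format [4B, align 4] → 68
@68: e [16B, align 4] → 84
within Entry: width at 12
68 + 12 = 80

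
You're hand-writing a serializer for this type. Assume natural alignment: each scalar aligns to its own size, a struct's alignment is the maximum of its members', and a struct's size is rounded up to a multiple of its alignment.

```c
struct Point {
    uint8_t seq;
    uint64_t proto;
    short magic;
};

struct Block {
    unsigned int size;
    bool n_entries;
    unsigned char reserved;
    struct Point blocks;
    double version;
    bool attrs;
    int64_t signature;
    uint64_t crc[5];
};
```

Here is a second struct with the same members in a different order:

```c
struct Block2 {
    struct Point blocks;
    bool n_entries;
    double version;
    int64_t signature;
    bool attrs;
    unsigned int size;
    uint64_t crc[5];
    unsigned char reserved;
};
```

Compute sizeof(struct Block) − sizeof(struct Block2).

Point: 0..1  seq  (1B, 1-aligned); 1..8  -- padding (7B); 8..16  proto  (8B, 8-aligned); 16..18  magic  (2B, 2-aligned); 18..24  -- tail padding (6B); sizeof = 24, alignof = 8
0..4  size  (4B, 4-aligned)
4..5  n_entries  (1B, 1-aligned)
5..6  reserved  (1B, 1-aligned)
6..8  -- padding (2B)
8..32  blocks  (24B, 8-aligned)
32..40  version  (8B, 8-aligned)
40..41  attrs  (1B, 1-aligned)
41..48  -- padding (7B)
48..56  signature  (8B, 8-aligned)
56..96  crc  (40B, 8-aligned)
sizeof = 96, alignof = 8
— Block2 —
0..24  blocks  (24B, 8-aligned)
24..25  n_entries  (1B, 1-aligned)
25..32  -- padding (7B)
32..40  version  (8B, 8-aligned)
40..48  signature  (8B, 8-aligned)
48..49  attrs  (1B, 1-aligned)
49..52  -- padding (3B)
52..56  size  (4B, 4-aligned)
56..96  crc  (40B, 8-aligned)
96..97  reserved  (1B, 1-aligned)
97..104  -- tail padding (7B)
sizeof = 104, alignof = 8
96 − 104 = -8

-8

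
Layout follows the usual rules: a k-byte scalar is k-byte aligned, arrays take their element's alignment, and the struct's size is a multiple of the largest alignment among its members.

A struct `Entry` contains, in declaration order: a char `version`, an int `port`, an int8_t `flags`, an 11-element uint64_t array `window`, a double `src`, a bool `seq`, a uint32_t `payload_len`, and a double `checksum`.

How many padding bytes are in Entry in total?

13

0..1  version  (1B, 1-aligned)
1..4  -- padding (3B)
4..8  port  (4B, 4-aligned)
8..9  flags  (1B, 1-aligned)
9..16  -- padding (7B)
16..104  window  (88B, 8-aligned)
104..112  src  (8B, 8-aligned)
112..113  seq  (1B, 1-aligned)
113..116  -- padding (3B)
116..120  payload_len  (4B, 4-aligned)
120..128  checksum  (8B, 8-aligned)
sizeof = 128, alignof = 8
data bytes 115, size 128 → padding 13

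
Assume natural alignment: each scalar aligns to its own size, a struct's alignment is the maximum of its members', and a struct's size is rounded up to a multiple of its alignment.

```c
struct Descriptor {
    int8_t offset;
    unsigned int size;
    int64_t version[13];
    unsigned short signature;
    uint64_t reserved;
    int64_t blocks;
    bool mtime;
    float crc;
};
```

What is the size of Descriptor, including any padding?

offset at 0 (size 1, align 1) → ends 1
pad 3 to align 4 for size
size at 4 (size 4, align 4) → ends 8
version at 8 (size 104, align 8) → ends 112
signature at 112 (size 2, align 2) → ends 114
pad 6 to align 8 for reserved
reserved at 120 (size 8, align 8) → ends 128
blocks at 128 (size 8, align 8) → ends 136
mtime at 136 (size 1, align 1) → ends 137
pad 3 to align 4 for crc
crc at 140 (size 4, align 4) → ends 144
total 144 bytes, alignment 8

144 bytes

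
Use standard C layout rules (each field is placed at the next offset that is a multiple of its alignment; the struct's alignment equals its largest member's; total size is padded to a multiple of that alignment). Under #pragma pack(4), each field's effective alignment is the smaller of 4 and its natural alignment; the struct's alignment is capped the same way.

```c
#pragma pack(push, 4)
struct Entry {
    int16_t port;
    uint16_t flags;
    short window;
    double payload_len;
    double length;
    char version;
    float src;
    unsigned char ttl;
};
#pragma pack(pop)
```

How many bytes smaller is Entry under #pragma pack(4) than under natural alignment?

4

natural layout:
  port at 0 (size 2, align 2) → ends 2
  flags at 2 (size 2, align 2) → ends 4
  window at 4 (size 2, align 2) → ends 6
  pad 2 to align 8 for payload_len
  payload_len at 8 (size 8, align 8) → ends 16
  length at 16 (size 8, align 8) → ends 24
  version at 24 (size 1, align 1) → ends 25
  pad 3 to align 4 for src
  src at 28 (size 4, align 4) → ends 32
  ttl at 32 (size 1, align 1) → ends 33
  tail pad 7 to reach multiple of 8
  total 40 bytes, alignment 8
packed(4) layout:
  port at 0 (size 2, align 2) → ends 2
  flags at 2 (size 2, align 2) → ends 4
  window at 4 (size 2, align 2) → ends 6
  pad 2 to align 4 for payload_len
  payload_len at 8 (size 8, align 4) → ends 16
  length at 16 (size 8, align 4) → ends 24
  version at 24 (size 1, align 1) → ends 25
  pad 3 to align 4 for src
  src at 28 (size 4, align 4) → ends 32
  ttl at 32 (size 1, align 1) → ends 33
  tail pad 3 to reach multiple of 4
  total 36 bytes, alignment 4
40 − 36 = 4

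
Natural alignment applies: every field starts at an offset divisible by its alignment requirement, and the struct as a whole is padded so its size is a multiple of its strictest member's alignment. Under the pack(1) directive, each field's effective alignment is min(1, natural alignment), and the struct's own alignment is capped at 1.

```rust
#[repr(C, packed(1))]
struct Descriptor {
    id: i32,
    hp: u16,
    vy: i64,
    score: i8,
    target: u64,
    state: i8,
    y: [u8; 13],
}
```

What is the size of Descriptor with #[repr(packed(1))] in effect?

id at 0 (size 4, align 1) → ends 4
hp at 4 (size 2, align 1) → ends 6
vy at 6 (size 8, align 1) → ends 14
score at 14 (size 1, align 1) → ends 15
target at 15 (size 8, align 1) → ends 23
state at 23 (size 1, align 1) → ends 24
y at 24 (size 13, align 1) → ends 37
total 37 bytes, alignment 1

37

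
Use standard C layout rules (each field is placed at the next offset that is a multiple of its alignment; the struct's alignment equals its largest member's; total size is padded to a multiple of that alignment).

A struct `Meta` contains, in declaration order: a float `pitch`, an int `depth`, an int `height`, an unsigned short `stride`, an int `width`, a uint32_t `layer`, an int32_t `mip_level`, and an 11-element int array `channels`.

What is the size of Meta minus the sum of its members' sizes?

pitch at 0 (size 4, align 4) → ends 4
depth at 4 (size 4, align 4) → ends 8
height at 8 (size 4, align 4) → ends 12
stride at 12 (size 2, align 2) → ends 14
pad 2 to align 4 for width
width at 16 (size 4, align 4) → ends 20
layer at 20 (size 4, align 4) → ends 24
mip_level at 24 (size 4, align 4) → ends 28
channels at 28 (size 44, align 4) → ends 72
total 72 bytes, alignment 4
data bytes 70, size 72 → padding 2

2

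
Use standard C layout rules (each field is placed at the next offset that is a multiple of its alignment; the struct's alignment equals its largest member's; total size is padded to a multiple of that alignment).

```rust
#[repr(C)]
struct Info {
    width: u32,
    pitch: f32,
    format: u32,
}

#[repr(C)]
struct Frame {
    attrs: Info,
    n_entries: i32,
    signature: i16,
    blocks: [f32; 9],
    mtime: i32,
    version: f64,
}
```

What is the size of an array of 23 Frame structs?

1656

Info: 0..4  width  (4B, 4-aligned); 4..8  pitch  (4B, 4-aligned); 8..12  format  (4B, 4-aligned); sizeof = 12, alignof = 4
0..12  attrs  (12B, 4-aligned)
12..16  n_entries  (4B, 4-aligned)
16..18  signature  (2B, 2-aligned)
18..20  -- padding (2B)
20..56  blocks  (36B, 4-aligned)
56..60  mtime  (4B, 4-aligned)
60..64  -- padding (4B)
64..72  version  (8B, 8-aligned)
sizeof = 72, alignof = 8
array of 23: 23 × 72 = 1656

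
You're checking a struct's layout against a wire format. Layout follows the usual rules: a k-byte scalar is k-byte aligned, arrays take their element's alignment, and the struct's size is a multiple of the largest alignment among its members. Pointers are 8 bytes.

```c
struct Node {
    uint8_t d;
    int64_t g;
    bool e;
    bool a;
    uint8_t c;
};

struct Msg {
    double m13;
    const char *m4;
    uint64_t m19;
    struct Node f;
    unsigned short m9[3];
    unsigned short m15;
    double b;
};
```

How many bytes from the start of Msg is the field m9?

Node: 0..1  d  (1B, 1-aligned); 1..8  -- padding (7B); 8..16  g  (8B, 8-aligned); 16..17  e  (1B, 1-aligned); 17..18  a  (1B, 1-aligned); 18..19  c  (1B, 1-aligned); 19..24  -- tail padding (5B); sizeof = 24, alignof = 8
0..8  m13  (8B, 8-aligned)
8..16  m4  (8B, 8-aligned)
16..24  m19  (8B, 8-aligned)
24..48  f  (24B, 8-aligned)
48..54  m9  (6B, 2-aligned)

48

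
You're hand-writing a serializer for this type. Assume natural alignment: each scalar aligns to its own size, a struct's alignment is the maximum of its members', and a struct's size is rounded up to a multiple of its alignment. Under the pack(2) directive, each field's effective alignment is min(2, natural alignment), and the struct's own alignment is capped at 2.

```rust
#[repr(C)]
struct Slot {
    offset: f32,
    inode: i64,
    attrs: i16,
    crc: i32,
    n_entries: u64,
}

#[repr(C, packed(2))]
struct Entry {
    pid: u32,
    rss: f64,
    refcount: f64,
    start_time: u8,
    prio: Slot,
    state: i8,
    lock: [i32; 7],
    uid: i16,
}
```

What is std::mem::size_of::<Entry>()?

86 bytes

Slot: offset at 0 (size 4, align 4) → ends 4; pad 4 to align 8 for inode; inode at 8 (size 8, align 8) → ends 16; attrs at 16 (size 2, align 2) → ends 18; pad 2 to align 4 for crc; crc at 20 (size 4, align 4) → ends 24; n_entries at 24 (size 8, align 8) → ends 32; total 32 bytes, alignment 8
pid at 0 (size 4, align 2) → ends 4
rss at 4 (size 8, align 2) → ends 12
refcount at 12 (size 8, align 2) → ends 20
start_time at 20 (size 1, align 1) → ends 21
pad 1 to align 2 for prio
prio at 22 (size 32, align 2) → ends 54
state at 54 (size 1, align 1) → ends 55
pad 1 to align 2 for lock
lock at 56 (size 28, align 2) → ends 84
uid at 84 (size 2, align 2) → ends 86
total 86 bytes, alignment 2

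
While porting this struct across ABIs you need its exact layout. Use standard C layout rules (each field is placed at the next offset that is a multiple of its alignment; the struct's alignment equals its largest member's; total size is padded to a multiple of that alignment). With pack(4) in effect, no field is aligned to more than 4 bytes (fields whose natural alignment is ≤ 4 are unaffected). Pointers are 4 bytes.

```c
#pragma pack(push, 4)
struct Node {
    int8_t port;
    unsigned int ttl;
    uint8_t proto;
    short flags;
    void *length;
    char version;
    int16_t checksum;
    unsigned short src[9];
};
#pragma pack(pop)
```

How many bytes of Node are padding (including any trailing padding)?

7

port at 0 (size 1, align 1) → ends 1
pad 3 to align 4 for ttl
ttl at 4 (size 4, align 4) → ends 8
proto at 8 (size 1, align 1) → ends 9
pad 1 to align 2 for flags
flags at 10 (size 2, align 2) → ends 12
length at 12 (size 4, align 4) → ends 16
version at 16 (size 1, align 1) → ends 17
pad 1 to align 2 for checksum
checksum at 18 (size 2, align 2) → ends 20
src at 20 (size 18, align 2) → ends 38
tail pad 2 to reach multiple of 4
total 40 bytes, alignment 4
data bytes 33, size 40 → padding 7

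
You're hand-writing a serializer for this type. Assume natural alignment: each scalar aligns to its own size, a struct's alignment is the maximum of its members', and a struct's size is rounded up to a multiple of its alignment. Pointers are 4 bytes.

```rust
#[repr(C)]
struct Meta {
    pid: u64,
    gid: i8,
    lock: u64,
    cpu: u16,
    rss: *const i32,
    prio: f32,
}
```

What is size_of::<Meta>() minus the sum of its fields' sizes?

13

0..8  pid  (8B, 8-aligned)
8..9  gid  (1B, 1-aligned)
9..16  -- padding (7B)
16..24  lock  (8B, 8-aligned)
24..26  cpu  (2B, 2-aligned)
26..28  -- padding (2B)
28..32  rss  (4B, 4-aligned)
32..36  prio  (4B, 4-aligned)
36..40  -- tail padding (4B)
sizeof = 40, alignof = 8
data bytes 27, size 40 → padding 13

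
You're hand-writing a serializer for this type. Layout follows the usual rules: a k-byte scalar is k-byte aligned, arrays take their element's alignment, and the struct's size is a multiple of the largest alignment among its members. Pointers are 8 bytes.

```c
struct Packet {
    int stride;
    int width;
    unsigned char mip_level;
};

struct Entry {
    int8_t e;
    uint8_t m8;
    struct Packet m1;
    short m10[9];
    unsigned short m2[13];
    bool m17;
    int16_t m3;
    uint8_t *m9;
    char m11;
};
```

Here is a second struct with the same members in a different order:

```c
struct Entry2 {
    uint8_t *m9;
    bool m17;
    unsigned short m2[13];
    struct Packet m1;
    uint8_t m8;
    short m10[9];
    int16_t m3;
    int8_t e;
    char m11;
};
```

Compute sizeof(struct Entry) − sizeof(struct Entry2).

Packet: stride at 0 (size 4, align 4) → ends 4; width at 4 (size 4, align 4) → ends 8; mip_level at 8 (size 1, align 1) → ends 9; tail pad 3 to reach multiple of 4; total 12 bytes, alignment 4
e at 0 (size 1, align 1) → ends 1
m8 at 1 (size 1, align 1) → ends 2
pad 2 to align 4 for m1
m1 at 4 (size 12, align 4) → ends 16
m10 at 16 (size 18, align 2) → ends 34
m2 at 34 (size 26, align 2) → ends 60
m17 at 60 (size 1, align 1) → ends 61
pad 1 to align 2 for m3
m3 at 62 (size 2, align 2) → ends 64
m9 at 64 (size 8, align 8) → ends 72
m11 at 72 (size 1, align 1) → ends 73
tail pad 7 to reach multiple of 8
total 80 bytes, alignment 8
— Entry2 —
m9 at 0 (size 8, align 8) → ends 8
m17 at 8 (size 1, align 1) → ends 9
pad 1 to align 2 for m2
m2 at 10 (size 26, align 2) → ends 36
m1 at 36 (size 12, align 4) → ends 48
m8 at 48 (size 1, align 1) → ends 49
pad 1 to align 2 for m10
m10 at 50 (size 18, align 2) → ends 68
m3 at 68 (size 2, align 2) → ends 70
e at 70 (size 1, align 1) → ends 71
m11 at 71 (size 1, align 1) → ends 72
total 72 bytes, alignment 8
80 − 72 = 8

8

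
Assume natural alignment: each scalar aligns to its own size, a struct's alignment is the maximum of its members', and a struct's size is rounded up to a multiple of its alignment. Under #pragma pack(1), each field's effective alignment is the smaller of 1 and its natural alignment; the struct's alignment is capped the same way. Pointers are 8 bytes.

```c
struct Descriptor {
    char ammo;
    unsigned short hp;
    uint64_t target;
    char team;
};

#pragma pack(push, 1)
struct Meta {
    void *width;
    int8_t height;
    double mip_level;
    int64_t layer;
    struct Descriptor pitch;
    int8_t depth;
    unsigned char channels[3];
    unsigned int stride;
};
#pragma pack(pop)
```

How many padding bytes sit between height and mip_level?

Descriptor: 0..1  ammo  (1B, 1-aligned); 1..2  -- padding (1B); 2..4  hp  (2B, 2-aligned); 4..8  -- padding (4B); 8..16  target  (8B, 8-aligned); 16..17  team  (1B, 1-aligned); 17..24  -- tail padding (7B); sizeof = 24, alignof = 8
0..8  width  (8B, 1-aligned)
8..9  height  (1B, 1-aligned)
9..17  mip_level  (8B, 1-aligned)

0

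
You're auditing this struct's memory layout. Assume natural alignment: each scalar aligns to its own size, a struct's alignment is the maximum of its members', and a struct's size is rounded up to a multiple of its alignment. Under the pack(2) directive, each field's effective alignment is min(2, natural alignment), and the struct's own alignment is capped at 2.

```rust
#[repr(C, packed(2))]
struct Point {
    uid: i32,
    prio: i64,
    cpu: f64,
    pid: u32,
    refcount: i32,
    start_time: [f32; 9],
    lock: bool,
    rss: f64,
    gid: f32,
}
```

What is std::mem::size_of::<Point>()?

78

@0: uid [4B, align 2] → 4
@4: prio [8B, align 2] → 12
@12: cpu [8B, align 2] → 20
@20: pid [4B, align 2] → 24
@24: refcount [4B, align 2] → 28
@28: start_time [36B, align 2] → 64
@64: lock [1B, align 1] → 65
+1 pad (align 2)
@66: rss [8B, align 2] → 74
@74: gid [4B, align 2] → 78
size 78, align 2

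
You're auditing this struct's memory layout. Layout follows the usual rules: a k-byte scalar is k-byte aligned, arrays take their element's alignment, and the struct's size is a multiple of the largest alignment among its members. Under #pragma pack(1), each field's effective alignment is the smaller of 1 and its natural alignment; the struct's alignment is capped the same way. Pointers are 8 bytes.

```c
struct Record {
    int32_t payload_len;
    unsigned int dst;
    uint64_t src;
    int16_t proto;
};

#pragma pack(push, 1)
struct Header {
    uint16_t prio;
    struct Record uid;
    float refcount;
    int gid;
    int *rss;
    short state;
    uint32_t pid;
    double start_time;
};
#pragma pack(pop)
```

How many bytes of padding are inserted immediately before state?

Record: payload_len at 0 (size 4, align 4) → ends 4; dst at 4 (size 4, align 4) → ends 8; src at 8 (size 8, align 8) → ends 16; proto at 16 (size 2, align 2) → ends 18; tail pad 6 to reach multiple of 8; total 24 bytes, alignment 8
prio at 0 (size 2, align 1) → ends 2
uid at 2 (size 24, align 1) → ends 26
refcount at 26 (size 4, align 1) → ends 30
gid at 30 (size 4, align 1) → ends 34
rss at 34 (size 8, align 1) → ends 42
state at 42 (size 2, align 1) → ends 44

0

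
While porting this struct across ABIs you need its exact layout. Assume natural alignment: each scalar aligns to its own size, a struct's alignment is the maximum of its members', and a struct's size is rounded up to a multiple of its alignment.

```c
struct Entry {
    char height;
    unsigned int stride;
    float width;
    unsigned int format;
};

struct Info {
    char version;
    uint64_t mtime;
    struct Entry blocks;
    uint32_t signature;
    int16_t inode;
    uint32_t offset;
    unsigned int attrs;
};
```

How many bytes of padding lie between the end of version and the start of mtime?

7

Entry: height at 0 (size 1, align 1) → ends 1; pad 3 to align 4 for stride; stride at 4 (size 4, align 4) → ends 8; width at 8 (size 4, align 4) → ends 12; format at 12 (size 4, align 4) → ends 16; total 16 bytes, alignment 4
version at 0 (size 1, align 1) → ends 1
pad 7 to align 8 for mtime
mtime at 8 (size 8, align 8) → ends 16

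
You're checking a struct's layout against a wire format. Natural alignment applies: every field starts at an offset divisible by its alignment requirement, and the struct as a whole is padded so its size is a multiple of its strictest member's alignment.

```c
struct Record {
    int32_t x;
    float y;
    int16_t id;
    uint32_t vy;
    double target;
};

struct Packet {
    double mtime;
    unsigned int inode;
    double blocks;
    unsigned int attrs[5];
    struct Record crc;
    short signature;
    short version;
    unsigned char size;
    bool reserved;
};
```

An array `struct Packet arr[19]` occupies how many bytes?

1520

Record: 0..4  x  (4B, 4-aligned); 4..8  y  (4B, 4-aligned); 8..10  id  (2B, 2-aligned); 10..12  -- padding (2B); 12..16  vy  (4B, 4-aligned); 16..24  target  (8B, 8-aligned); sizeof = 24, alignof = 8
0..8  mtime  (8B, 8-aligned)
8..12  inode  (4B, 4-aligned)
12..16  -- padding (4B)
16..24  blocks  (8B, 8-aligned)
24..44  attrs  (20B, 4-aligned)
44..48  -- padding (4B)
48..72  crc  (24B, 8-aligned)
72..74  signature  (2B, 2-aligned)
74..76  version  (2B, 2-aligned)
76..77  size  (1B, 1-aligned)
77..78  reserved  (1B, 1-aligned)
78..80  -- tail padding (2B)
sizeof = 80, alignof = 8
array of 19: 19 × 80 = 1520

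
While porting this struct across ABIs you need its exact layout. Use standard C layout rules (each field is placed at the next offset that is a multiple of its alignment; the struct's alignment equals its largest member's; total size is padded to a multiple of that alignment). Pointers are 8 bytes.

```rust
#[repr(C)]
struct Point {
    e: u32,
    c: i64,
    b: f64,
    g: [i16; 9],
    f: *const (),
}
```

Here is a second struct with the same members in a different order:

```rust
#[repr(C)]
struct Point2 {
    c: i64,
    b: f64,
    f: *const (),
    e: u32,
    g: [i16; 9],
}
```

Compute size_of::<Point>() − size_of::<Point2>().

8

0..4  e  (4B, 4-aligned)
4..8  -- padding (4B)
8..16  c  (8B, 8-aligned)
16..24  b  (8B, 8-aligned)
24..42  g  (18B, 2-aligned)
42..48  -- padding (6B)
48..56  f  (8B, 8-aligned)
sizeof = 56, alignof = 8
— Point2 —
0..8  c  (8B, 8-aligned)
8..16  b  (8B, 8-aligned)
16..24  f  (8B, 8-aligned)
24..28  e  (4B, 4-aligned)
28..46  g  (18B, 2-aligned)
46..48  -- tail padding (2B)
sizeof = 48, alignof = 8
56 − 48 = 8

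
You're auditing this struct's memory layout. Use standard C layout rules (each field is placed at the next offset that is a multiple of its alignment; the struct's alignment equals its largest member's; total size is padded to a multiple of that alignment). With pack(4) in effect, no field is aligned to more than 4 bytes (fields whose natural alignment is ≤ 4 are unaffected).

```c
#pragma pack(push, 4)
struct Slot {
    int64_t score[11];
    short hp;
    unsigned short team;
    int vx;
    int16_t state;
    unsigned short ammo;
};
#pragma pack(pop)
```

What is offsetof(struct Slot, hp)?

88

score at 0 (size 88, align 4) → ends 88
hp at 88 (size 2, align 2) → ends 90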